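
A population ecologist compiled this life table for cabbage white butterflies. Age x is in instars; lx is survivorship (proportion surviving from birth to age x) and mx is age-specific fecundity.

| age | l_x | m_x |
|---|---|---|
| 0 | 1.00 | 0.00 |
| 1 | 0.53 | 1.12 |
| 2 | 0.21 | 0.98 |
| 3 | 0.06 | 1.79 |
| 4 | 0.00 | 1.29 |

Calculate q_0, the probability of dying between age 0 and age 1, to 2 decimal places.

0.47

q_0 = (l_0 − l_1) / l_0 = (1 − 0.53) / 1
     = 0.47 / 1 = 0.47 → 0.47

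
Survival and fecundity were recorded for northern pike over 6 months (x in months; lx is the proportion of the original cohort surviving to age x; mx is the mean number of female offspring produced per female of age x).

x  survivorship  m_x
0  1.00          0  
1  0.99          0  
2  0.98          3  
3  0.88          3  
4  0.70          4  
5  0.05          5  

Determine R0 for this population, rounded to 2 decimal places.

8.63

lx·mx by age: 0, 0, 2.94, 2.64, 2.8, 0.25
R0 = Σ lx·mx = 8.63 → 8.63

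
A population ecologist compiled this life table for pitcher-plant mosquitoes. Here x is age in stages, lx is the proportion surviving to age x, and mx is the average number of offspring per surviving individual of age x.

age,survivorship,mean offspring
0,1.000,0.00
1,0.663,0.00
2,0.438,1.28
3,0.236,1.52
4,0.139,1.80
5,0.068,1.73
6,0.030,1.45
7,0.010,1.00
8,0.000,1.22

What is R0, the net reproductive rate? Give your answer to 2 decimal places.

lx·mx by age: 0, 0, 0.56064, 0.35872, 0.2502, 0.11764, 0.0435, 0.01, 0
R0 = Σ lx·mx = 1.3407 → 1.34

1.34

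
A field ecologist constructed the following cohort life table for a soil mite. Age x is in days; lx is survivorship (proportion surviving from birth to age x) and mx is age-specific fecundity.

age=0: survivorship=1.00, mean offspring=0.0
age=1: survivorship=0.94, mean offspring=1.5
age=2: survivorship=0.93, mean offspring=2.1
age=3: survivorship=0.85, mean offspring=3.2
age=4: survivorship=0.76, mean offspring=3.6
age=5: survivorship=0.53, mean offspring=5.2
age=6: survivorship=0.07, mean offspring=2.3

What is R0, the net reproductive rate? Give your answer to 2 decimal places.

lx·mx by age: 0, 1.41, 1.953, 2.72, 2.736, 2.756, 0.161
R0 = Σ lx·mx = 11.736 → 11.74

11.74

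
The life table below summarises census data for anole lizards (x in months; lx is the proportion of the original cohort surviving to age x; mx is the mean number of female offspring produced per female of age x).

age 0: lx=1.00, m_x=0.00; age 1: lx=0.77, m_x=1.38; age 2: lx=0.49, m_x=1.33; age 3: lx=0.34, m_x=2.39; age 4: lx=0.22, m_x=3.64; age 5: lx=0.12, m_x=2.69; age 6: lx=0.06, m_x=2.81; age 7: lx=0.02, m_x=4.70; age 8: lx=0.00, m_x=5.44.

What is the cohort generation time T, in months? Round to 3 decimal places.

2.885

lx·mx: 0, 1.0626, 0.6517, 0.8126, 0.8008, 0.3228, 0.1686, 0.094, 0 → R0 = 3.9131
x·lx·mx: 0, 1.0626, 1.3034, 2.4378, 3.2032, 1.614, 1.0116, 0.658, 0 → Σ = 11.2906
T = 11.2906 / 3.9131 = 2.885334… → 2.885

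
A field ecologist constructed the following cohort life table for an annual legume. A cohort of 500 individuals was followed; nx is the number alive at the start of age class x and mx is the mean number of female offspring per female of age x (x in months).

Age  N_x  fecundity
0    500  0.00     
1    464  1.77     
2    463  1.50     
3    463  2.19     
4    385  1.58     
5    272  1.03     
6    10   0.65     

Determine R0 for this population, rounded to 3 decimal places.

6.849

lx = nx/n0 = nx/500: 1, 0.928, 0.926, 0.926, 0.77, 0.544, 0.02
lx·mx by age: 0, 1.64256, 1.389, 2.02794, 1.2166, 0.56032, 0.013
R0 = Σ lx·mx = 6.84942 → 6.849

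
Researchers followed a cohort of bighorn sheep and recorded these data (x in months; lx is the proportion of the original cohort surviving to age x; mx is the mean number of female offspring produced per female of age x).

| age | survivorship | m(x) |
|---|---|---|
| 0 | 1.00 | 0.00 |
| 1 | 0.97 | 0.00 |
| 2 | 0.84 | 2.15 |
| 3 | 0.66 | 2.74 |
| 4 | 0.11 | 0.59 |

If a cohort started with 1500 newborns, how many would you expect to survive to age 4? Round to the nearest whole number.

Expected survivors = N0 · l_4 = 1500 × 0.11 = 165 → 165

165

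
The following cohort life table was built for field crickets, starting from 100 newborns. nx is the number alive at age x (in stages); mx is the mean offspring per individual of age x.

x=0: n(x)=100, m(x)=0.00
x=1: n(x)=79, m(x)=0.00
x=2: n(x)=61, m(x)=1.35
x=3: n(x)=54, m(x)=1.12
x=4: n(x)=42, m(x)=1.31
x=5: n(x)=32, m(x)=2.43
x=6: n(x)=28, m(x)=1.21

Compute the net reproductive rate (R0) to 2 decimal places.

3.09

lx = nx/n0 = nx/100: 1, 0.79, 0.61, 0.54, 0.42, 0.32, 0.28
lx·mx by age: 0, 0, 0.8235, 0.6048, 0.5502, 0.7776, 0.3388
R0 = Σ lx·mx = 3.0949 → 3.09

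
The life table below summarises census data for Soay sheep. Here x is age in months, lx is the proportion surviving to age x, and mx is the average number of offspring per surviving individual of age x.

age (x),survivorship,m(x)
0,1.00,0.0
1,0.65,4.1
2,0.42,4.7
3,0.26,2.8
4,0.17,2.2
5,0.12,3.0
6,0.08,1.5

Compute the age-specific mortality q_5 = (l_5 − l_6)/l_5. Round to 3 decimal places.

0.333

q_5 = (l_5 − l_6) / l_5 = (0.12 − 0.08) / 0.12
     = 0.04 / 0.12 = 0.333333… → 0.333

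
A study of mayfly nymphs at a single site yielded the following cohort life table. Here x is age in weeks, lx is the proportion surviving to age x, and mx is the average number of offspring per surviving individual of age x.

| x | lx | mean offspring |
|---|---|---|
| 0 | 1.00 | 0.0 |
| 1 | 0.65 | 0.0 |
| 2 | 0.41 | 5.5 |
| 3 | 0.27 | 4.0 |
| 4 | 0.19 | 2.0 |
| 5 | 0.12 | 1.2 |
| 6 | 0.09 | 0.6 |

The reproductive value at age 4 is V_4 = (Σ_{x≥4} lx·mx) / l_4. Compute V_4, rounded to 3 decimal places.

lx·mx for x ≥ 4: 0.38, 0.144, 0.054 → sum = 0.578
V_4 = 0.578 / l_4 = 0.578 / 0.19 = 3.042105… → 3.042

3.042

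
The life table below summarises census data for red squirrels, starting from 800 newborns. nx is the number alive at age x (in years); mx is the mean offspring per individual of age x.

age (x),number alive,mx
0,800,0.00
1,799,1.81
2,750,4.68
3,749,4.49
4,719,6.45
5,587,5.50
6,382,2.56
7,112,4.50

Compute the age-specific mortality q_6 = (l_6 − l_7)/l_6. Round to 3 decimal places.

0.707

lx = nx/n0 = nx/800: 1, 0.99875, 0.9375, 0.93625, 0.89875, 0.73375, 0.4775, 0.14
q_6 = (l_6 − l_7) / l_6 = (0.4775 − 0.14) / 0.4775
     = 0.3375 / 0.4775 = 0.706806… → 0.707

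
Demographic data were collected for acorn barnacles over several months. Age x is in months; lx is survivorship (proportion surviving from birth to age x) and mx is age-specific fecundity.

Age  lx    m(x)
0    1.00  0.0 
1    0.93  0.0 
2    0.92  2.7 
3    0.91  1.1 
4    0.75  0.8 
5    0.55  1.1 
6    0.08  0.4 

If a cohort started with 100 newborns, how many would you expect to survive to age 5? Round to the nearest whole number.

Expected survivors = N0 · l_5 = 100 × 0.55 = 55 → 55

55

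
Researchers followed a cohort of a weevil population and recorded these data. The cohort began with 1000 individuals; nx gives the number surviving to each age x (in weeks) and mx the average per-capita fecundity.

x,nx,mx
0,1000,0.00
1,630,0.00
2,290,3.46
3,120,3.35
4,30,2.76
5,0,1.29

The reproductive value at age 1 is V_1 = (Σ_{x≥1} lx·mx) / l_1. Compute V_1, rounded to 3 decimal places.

lx = nx/n0 = nx/1000: 1, 0.63, 0.29, 0.12, 0.03, 0
lx·mx for x ≥ 1: 0, 1.0034, 0.402, 0.0828, 0 → sum = 1.4882
V_1 = 1.4882 / l_1 = 1.4882 / 0.63 = 2.362222… → 2.362

2.362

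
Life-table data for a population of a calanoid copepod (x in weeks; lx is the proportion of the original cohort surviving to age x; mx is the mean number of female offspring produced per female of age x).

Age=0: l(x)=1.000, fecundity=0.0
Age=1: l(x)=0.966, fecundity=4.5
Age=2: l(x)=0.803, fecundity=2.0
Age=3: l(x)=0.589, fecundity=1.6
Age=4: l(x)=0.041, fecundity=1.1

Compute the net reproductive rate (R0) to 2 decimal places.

6.94

lx·mx by age: 0, 4.347, 1.606, 0.9424, 0.0451
R0 = Σ lx·mx = 6.9405 → 6.94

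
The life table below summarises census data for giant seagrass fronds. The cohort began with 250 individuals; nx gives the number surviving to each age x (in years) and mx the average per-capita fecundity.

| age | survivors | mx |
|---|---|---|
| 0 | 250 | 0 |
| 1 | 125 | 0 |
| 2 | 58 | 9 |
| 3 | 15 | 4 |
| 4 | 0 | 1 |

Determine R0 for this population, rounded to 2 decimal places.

2.33

lx = nx/n0 = nx/250: 1, 0.5, 0.232, 0.06, 0
lx·mx by age: 0, 0, 2.088, 0.24, 0
R0 = Σ lx·mx = 2.328 → 2.33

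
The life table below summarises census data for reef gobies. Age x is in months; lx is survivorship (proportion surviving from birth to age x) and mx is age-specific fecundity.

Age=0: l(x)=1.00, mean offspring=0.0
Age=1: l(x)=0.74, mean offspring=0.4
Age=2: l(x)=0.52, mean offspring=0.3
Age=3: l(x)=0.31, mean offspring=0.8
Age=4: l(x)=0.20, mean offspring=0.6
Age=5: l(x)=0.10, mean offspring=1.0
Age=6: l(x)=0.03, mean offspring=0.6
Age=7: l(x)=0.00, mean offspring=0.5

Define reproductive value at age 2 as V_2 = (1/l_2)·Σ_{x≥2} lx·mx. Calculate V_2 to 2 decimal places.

lx·mx for x ≥ 2: 0.156, 0.248, 0.12, 0.1, 0.018, 0 → sum = 0.642
V_2 = 0.642 / l_2 = 0.642 / 0.52 = 1.234615… → 1.23

1.23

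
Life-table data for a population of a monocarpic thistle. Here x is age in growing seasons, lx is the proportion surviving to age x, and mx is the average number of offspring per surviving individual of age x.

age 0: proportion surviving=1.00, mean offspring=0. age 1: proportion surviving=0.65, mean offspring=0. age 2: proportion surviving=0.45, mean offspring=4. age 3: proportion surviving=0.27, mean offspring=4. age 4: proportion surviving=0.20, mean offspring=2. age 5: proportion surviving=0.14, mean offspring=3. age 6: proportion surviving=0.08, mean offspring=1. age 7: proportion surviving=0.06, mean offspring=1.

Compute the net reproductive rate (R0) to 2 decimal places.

lx·mx by age: 0, 0, 1.8, 1.08, 0.4, 0.42, 0.08, 0.06
R0 = Σ lx·mx = 3.84 → 3.84

3.84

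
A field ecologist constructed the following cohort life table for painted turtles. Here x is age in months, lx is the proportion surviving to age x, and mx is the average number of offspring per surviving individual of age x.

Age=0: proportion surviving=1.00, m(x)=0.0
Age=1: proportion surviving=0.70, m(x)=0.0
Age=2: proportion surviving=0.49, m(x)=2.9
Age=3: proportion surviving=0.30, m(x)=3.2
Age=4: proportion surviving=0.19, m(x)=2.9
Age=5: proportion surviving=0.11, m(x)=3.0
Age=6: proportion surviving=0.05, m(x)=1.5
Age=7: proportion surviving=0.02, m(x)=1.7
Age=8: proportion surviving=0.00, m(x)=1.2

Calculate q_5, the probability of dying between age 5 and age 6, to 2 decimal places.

0.55

q_5 = (l_5 − l_6) / l_5 = (0.11 − 0.05) / 0.11
     = 0.06 / 0.11 = 0.545455… → 0.55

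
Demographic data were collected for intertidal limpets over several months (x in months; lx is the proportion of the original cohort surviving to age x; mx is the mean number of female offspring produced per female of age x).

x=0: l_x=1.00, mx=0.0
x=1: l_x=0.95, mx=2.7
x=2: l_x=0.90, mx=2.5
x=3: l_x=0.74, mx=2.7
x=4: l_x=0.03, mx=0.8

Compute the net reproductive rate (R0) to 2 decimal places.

lx·mx by age: 0, 2.565, 2.25, 1.998, 0.024
R0 = Σ lx·mx = 6.837 → 6.84

6.84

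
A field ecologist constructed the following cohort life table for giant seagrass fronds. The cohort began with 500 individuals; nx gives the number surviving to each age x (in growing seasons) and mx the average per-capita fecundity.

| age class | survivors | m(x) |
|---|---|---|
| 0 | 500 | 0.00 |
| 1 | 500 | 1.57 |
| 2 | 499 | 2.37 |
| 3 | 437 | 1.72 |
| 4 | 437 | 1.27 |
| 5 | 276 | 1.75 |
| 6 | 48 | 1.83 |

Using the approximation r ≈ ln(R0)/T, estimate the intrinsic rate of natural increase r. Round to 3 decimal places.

0.742

lx = nx/n0 = nx/500: 1, 1, 0.998, 0.874, 0.874, 0.552, 0.096
R0 = Σ lx·mx = 0 + 1.57 + 2.36526 + 1.50328 + 1.10998 + 0.966 + 0.17568 = 7.6902
Σ x·lx·mx = 21.13436; T = 21.13436/7.6902 = 2.74822…
r ≈ ln(R0)/T = ln(7.6902)/2.74822… = 0.74228… → 0.742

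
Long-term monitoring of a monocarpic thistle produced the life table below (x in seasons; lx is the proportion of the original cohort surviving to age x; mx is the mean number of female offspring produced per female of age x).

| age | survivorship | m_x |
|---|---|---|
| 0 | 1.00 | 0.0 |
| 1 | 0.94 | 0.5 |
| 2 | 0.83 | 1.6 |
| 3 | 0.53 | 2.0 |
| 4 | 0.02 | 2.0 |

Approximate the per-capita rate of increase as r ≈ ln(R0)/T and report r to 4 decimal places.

R0 = Σ lx·mx = 0 + 0.47 + 1.328 + 1.06 + 0.04 = 2.898
Σ x·lx·mx = 6.466; T = 6.466/2.898 = 2.23119…
r ≈ ln(R0)/T = ln(2.898)/2.23119… = 0.476884… → 0.4769

0.4769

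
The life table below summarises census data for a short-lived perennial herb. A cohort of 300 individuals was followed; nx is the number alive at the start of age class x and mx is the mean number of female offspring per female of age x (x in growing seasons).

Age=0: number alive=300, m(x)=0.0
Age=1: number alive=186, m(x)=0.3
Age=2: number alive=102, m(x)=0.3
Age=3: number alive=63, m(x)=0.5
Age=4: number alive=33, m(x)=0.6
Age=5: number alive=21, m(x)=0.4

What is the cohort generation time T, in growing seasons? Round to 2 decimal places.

lx = nx/n0 = nx/300: 1, 0.62, 0.34, 0.21, 0.11, 0.07
lx·mx: 0, 0.186, 0.102, 0.105, 0.066, 0.028 → R0 = 0.487
x·lx·mx: 0, 0.186, 0.204, 0.315, 0.264, 0.14 → Σ = 1.109
T = 1.109 / 0.487 = 2.277207… → 2.28

2.28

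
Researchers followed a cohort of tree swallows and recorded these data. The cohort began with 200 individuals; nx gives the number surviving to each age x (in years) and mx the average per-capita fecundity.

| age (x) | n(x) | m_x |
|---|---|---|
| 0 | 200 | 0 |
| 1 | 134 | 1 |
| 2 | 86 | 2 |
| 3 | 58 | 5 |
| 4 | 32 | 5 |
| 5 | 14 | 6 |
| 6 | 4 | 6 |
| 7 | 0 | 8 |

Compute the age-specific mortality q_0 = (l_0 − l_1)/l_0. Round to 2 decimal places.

lx = nx/n0 = nx/200: 1, 0.67, 0.43, 0.29, 0.16, 0.07, 0.02, 0
q_0 = (l_0 − l_1) / l_0 = (1 − 0.67) / 1
     = 0.33 / 1 = 0.33 → 0.33

0.33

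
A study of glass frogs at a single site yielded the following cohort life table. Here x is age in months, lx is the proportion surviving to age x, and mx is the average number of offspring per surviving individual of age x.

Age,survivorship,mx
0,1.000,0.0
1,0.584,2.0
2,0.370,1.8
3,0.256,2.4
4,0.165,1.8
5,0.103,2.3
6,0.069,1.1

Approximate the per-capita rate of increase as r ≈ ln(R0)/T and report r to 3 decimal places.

R0 = Σ lx·mx = 0 + 1.168 + 0.666 + 0.6144 + 0.297 + 0.2369 + 0.0759 = 3.0582
Σ x·lx·mx = 7.1711; T = 7.1711/3.0582 = 2.34488…
r ≈ ln(R0)/T = ln(3.0582)/2.34488… = 0.47671… → 0.477

0.477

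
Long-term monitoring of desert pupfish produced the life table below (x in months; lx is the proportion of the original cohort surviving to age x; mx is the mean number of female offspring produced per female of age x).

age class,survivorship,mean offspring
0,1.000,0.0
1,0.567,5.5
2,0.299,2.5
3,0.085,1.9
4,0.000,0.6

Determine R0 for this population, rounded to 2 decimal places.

4.03

lx·mx by age: 0, 3.1185, 0.7475, 0.1615, 0
R0 = Σ lx·mx = 4.0275 → 4.03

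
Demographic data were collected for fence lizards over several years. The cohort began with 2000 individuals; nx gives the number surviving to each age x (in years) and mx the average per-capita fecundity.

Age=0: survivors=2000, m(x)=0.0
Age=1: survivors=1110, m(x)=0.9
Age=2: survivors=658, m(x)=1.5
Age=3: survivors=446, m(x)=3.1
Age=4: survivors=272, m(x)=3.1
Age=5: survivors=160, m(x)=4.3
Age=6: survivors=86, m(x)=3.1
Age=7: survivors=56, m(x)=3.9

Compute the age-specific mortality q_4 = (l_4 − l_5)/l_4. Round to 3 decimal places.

0.412

lx = nx/n0 = nx/2000: 1, 0.555, 0.329, 0.223, 0.136, 0.08, 0.043, 0.028
q_4 = (l_4 − l_5) / l_4 = (0.136 − 0.08) / 0.136
     = 0.056 / 0.136 = 0.411765… → 0.412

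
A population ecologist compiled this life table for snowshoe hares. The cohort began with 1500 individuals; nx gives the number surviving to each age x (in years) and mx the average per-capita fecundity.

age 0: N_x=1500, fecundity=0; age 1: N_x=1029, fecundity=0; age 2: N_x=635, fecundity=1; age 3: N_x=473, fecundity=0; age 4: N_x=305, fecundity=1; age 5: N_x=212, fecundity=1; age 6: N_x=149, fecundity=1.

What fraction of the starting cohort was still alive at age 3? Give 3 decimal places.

0.315

l_3 = n_3/n_0 = 473/1500 = 0.315333… → 0.315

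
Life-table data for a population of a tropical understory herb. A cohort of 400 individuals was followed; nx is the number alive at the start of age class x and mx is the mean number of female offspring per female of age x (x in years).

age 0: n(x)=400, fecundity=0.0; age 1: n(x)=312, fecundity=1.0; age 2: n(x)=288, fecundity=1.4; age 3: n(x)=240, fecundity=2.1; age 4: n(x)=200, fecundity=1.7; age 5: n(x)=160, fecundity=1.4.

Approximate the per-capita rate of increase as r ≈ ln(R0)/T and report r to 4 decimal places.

0.5216

lx = nx/n0 = nx/400: 1, 0.78, 0.72, 0.6, 0.5, 0.4
R0 = Σ lx·mx = 0 + 0.78 + 1.008 + 1.26 + 0.85 + 0.56 = 4.458
Σ x·lx·mx = 12.776; T = 12.776/4.458 = 2.86586…
r ≈ ln(R0)/T = ln(4.458)/2.86586… = 0.521554… → 0.5216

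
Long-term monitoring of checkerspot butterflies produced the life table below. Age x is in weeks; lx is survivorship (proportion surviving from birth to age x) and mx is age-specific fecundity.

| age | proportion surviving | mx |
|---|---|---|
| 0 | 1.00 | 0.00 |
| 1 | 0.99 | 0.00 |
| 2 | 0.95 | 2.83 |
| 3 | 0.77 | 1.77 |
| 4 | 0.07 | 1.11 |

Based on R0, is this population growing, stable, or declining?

growing

R0 = Σ lx·mx = 0 + 0 + 2.6885 + 1.3629 + 0.0777 = 4.1291
R0 > 1, so the population is growing.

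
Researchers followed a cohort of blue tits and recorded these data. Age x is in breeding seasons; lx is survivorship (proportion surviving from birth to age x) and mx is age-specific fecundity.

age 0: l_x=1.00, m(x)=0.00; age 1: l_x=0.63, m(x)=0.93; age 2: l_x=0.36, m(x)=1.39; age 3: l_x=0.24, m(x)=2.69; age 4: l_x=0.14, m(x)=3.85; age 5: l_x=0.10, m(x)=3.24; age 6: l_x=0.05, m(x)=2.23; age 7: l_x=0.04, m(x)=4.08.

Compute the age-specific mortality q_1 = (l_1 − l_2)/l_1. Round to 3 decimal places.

0.429

q_1 = (l_1 − l_2) / l_1 = (0.63 − 0.36) / 0.63
     = 0.27 / 0.63 = 0.428571… → 0.429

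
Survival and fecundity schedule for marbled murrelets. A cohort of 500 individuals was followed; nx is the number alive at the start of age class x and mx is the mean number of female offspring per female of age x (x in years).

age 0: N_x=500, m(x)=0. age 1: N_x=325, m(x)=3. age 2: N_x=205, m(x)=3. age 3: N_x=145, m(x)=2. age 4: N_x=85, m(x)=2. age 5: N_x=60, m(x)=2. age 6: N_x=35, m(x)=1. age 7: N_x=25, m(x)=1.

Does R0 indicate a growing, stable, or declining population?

growing

lx = nx/n0 = nx/500: 1, 0.65, 0.41, 0.29, 0.17, 0.12, 0.07, 0.05
R0 = Σ lx·mx = 0 + 1.95 + 1.23 + 0.58 + 0.34 + 0.24 + 0.07 + 0.05 = 4.46
R0 > 1, so the population is growing.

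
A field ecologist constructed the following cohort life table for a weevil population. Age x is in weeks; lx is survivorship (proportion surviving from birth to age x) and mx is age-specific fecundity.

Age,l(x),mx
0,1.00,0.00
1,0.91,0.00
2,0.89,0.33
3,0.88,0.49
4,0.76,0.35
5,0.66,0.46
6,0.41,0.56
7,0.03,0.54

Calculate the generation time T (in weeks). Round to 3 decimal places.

3.865

lx·mx: 0, 0, 0.2937, 0.4312, 0.266, 0.3036, 0.2296, 0.0162 → R0 = 1.5403
x·lx·mx: 0, 0, 0.5874, 1.2936, 1.064, 1.518, 1.3776, 0.1134 → Σ = 5.954
T = 5.954 / 1.5403 = 3.865481… → 3.865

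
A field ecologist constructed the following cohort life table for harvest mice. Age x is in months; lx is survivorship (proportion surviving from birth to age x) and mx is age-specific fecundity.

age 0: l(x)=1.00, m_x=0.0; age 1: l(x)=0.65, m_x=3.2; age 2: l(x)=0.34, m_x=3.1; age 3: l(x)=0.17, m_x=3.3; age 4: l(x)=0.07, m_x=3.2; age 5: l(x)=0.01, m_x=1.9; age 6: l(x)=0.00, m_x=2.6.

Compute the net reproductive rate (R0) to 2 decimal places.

lx·mx by age: 0, 2.08, 1.054, 0.561, 0.224, 0.019, 0
R0 = Σ lx·mx = 3.938 → 3.94

3.94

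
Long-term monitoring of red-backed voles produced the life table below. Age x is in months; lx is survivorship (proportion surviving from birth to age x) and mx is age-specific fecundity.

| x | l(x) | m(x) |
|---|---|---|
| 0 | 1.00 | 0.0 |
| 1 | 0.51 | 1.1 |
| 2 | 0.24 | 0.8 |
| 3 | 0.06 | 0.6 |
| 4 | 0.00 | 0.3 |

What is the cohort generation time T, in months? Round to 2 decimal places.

1.33

lx·mx: 0, 0.561, 0.192, 0.036, 0 → R0 = 0.789
x·lx·mx: 0, 0.561, 0.384, 0.108, 0 → Σ = 1.053
T = 1.053 / 0.789 = 1.334601… → 1.33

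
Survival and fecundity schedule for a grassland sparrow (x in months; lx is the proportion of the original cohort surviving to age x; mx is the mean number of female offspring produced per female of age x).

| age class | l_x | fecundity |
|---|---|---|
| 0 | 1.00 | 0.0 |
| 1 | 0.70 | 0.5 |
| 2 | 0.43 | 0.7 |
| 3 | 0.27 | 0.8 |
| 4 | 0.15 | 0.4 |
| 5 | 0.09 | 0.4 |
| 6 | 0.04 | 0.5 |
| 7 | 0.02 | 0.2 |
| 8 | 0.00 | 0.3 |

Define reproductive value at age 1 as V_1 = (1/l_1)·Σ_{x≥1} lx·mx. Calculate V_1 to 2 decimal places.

lx·mx for x ≥ 1: 0.35, 0.301, 0.216, 0.06, 0.036, 0.02, 0.004, 0 → sum = 0.987
V_1 = 0.987 / l_1 = 0.987 / 0.7 = 1.41 → 1.41

1.41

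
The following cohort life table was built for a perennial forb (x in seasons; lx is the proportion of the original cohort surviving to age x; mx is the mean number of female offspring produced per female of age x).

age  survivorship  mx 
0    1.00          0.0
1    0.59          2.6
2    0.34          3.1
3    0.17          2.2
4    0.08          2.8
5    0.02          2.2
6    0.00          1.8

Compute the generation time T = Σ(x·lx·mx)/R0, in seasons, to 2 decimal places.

lx·mx: 0, 1.534, 1.054, 0.374, 0.224, 0.044, 0 → R0 = 3.23
x·lx·mx: 0, 1.534, 2.108, 1.122, 0.896, 0.22, 0 → Σ = 5.88
T = 5.88 / 3.23 = 1.820433… → 1.82

1.82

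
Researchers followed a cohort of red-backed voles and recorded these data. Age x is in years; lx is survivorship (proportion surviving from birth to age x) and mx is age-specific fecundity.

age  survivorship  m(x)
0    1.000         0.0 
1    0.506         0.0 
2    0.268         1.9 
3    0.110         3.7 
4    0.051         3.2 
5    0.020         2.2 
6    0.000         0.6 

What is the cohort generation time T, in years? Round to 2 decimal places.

lx·mx: 0, 0, 0.5092, 0.407, 0.1632, 0.044, 0 → R0 = 1.1234
x·lx·mx: 0, 0, 1.0184, 1.221, 0.6528, 0.22, 0 → Σ = 3.1122
T = 3.1122 / 1.1234 = 2.77034… → 2.77

2.77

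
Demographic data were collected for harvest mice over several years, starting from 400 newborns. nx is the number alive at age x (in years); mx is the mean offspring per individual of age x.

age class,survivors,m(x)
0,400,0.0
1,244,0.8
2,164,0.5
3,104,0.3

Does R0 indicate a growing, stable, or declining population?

declining

lx = nx/n0 = nx/400: 1, 0.61, 0.41, 0.26
R0 = Σ lx·mx = 0 + 0.488 + 0.205 + 0.078 = 0.771
R0 < 1, so the population is declining.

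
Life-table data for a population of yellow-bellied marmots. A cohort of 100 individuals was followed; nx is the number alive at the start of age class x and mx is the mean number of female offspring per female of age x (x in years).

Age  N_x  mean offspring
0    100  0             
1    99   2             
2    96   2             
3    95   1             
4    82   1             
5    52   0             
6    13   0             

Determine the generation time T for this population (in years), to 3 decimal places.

2.108

lx = nx/n0 = nx/100: 1, 0.99, 0.96, 0.95, 0.82, 0.52, 0.13
lx·mx: 0, 1.98, 1.92, 0.95, 0.82, 0, 0 → R0 = 5.67
x·lx·mx: 0, 1.98, 3.84, 2.85, 3.28, 0, 0 → Σ = 11.95
T = 11.95 / 5.67 = 2.107584… → 2.108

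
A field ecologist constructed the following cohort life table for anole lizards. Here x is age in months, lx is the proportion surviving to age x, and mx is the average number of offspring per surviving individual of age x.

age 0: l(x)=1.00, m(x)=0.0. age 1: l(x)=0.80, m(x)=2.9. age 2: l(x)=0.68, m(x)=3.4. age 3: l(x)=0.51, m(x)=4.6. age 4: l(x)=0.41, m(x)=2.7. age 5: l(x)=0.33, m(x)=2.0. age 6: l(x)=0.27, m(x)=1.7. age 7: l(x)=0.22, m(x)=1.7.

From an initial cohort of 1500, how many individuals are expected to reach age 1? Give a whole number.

Expected survivors = N0 · l_1 = 1500 × 0.80 = 1200 → 1200

1200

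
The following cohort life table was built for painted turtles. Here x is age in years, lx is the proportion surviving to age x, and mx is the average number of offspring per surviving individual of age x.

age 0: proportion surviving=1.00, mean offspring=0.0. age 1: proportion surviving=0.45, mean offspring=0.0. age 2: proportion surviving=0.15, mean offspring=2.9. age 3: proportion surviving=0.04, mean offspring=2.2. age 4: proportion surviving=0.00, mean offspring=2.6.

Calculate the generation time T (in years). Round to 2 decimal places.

lx·mx: 0, 0, 0.435, 0.088, 0 → R0 = 0.523
x·lx·mx: 0, 0, 0.87, 0.264, 0 → Σ = 1.134
T = 1.134 / 0.523 = 2.16826… → 2.17

2.17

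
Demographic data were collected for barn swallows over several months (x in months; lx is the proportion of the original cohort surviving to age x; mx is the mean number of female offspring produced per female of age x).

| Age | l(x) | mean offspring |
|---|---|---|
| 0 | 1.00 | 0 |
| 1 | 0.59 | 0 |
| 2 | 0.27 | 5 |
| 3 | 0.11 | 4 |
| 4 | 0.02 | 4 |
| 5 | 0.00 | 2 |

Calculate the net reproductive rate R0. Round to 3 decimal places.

lx·mx by age: 0, 0, 1.35, 0.44, 0.08, 0
R0 = Σ lx·mx = 1.87 → 1.870

1.870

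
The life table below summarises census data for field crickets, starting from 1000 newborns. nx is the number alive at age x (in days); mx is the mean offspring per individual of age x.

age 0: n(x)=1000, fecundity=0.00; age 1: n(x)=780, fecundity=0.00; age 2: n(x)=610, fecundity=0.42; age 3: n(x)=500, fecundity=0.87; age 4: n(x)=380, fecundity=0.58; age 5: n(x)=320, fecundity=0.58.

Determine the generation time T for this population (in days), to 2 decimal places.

lx = nx/n0 = nx/1000: 1, 0.78, 0.61, 0.5, 0.38, 0.32
lx·mx: 0, 0, 0.2562, 0.435, 0.2204, 0.1856 → R0 = 1.0972
x·lx·mx: 0, 0, 0.5124, 1.305, 0.8816, 0.928 → Σ = 3.627
T = 3.627 / 1.0972 = 3.305687… → 3.31

3.31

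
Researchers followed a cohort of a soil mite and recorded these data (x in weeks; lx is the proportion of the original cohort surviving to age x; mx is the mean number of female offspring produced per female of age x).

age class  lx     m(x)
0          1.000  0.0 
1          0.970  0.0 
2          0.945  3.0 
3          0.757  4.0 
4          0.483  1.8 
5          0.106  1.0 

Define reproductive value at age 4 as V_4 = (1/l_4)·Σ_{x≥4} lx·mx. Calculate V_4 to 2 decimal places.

2.02

lx·mx for x ≥ 4: 0.8694, 0.106 → sum = 0.9754
V_4 = 0.9754 / l_4 = 0.9754 / 0.483 = 2.019462… → 2.02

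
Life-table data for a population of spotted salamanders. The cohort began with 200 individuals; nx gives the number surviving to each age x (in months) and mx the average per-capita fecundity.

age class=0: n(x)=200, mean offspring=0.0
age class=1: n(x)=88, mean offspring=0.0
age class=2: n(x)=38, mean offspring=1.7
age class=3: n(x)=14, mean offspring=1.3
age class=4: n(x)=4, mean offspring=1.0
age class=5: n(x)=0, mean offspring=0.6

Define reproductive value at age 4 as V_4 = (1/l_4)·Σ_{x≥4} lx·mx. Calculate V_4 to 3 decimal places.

1.000

lx = nx/n0 = nx/200: 1, 0.44, 0.19, 0.07, 0.02, 0
lx·mx for x ≥ 4: 0.02, 0 → sum = 0.02
V_4 = 0.02 / l_4 = 0.02 / 0.02 = 1 → 1.000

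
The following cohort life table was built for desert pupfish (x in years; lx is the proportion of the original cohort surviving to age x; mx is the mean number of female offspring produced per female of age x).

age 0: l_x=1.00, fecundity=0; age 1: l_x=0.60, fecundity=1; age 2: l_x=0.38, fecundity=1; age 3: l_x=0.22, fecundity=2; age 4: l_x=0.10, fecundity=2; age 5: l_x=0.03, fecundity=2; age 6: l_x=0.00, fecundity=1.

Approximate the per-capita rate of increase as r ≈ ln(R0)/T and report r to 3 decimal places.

R0 = Σ lx·mx = 0 + 0.6 + 0.38 + 0.44 + 0.2 + 0.06 + 0 = 1.68
Σ x·lx·mx = 3.78; T = 3.78/1.68 = 2.25
r ≈ ln(R0)/T = ln(1.68)/2.25 = 0.23058… → 0.231

0.231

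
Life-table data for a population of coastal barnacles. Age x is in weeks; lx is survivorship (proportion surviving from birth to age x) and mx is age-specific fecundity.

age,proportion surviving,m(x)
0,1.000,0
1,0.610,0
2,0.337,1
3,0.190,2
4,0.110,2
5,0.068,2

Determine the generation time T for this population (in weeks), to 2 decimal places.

3.14

lx·mx: 0, 0, 0.337, 0.38, 0.22, 0.136 → R0 = 1.073
x·lx·mx: 0, 0, 0.674, 1.14, 0.88, 0.68 → Σ = 3.374
T = 3.374 / 1.073 = 3.144455… → 3.14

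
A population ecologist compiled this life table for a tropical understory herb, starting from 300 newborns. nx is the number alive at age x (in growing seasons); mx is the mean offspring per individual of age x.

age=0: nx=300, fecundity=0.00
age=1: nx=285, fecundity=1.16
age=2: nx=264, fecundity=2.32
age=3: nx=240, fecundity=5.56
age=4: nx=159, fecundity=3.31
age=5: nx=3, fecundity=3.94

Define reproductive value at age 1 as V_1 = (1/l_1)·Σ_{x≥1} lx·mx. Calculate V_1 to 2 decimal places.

lx = nx/n0 = nx/300: 1, 0.95, 0.88, 0.8, 0.53, 0.01
lx·mx for x ≥ 1: 1.102, 2.0416, 4.448, 1.7543, 0.0394 → sum = 9.3853
V_1 = 9.3853 / l_1 = 9.3853 / 0.95 = 9.879263… → 9.88

9.88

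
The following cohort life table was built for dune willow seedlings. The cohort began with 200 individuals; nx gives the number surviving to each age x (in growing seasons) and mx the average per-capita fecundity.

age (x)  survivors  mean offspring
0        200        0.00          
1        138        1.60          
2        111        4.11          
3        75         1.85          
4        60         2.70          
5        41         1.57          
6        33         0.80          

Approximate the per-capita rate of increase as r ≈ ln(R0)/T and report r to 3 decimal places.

lx = nx/n0 = nx/200: 1, 0.69, 0.555, 0.375, 0.3, 0.205, 0.165
R0 = Σ lx·mx = 0 + 1.104 + 2.28105 + 0.69375 + 0.81 + 0.32185 + 0.132 = 5.34265
Σ x·lx·mx = 13.3886; T = 13.3886/5.34265 = 2.50598…
r ≈ ln(R0)/T = ln(5.34265)/2.50598… = 0.66869… → 0.669

0.669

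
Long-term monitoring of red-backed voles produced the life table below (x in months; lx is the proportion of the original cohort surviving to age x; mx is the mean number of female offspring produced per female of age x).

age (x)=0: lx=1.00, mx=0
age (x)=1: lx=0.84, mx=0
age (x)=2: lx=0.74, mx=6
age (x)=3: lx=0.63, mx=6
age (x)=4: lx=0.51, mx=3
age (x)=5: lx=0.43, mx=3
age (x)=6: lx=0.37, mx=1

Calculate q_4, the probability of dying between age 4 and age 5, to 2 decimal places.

0.16

q_4 = (l_4 − l_5) / l_4 = (0.51 − 0.43) / 0.51
     = 0.08 / 0.51 = 0.156863… → 0.16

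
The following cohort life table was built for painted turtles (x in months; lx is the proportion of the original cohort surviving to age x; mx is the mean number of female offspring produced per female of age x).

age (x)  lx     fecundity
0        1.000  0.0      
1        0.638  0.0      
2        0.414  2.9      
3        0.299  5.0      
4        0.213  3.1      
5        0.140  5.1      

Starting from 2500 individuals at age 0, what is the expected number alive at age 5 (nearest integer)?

350

Expected survivors = N0 · l_5 = 2500 × 0.140 = 350 → 350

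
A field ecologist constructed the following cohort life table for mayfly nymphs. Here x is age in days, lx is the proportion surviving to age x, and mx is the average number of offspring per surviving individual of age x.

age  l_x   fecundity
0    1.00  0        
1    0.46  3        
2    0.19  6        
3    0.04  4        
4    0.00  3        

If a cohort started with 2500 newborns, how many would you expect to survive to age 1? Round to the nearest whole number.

1150

Expected survivors = N0 · l_1 = 2500 × 0.46 = 1150 → 1150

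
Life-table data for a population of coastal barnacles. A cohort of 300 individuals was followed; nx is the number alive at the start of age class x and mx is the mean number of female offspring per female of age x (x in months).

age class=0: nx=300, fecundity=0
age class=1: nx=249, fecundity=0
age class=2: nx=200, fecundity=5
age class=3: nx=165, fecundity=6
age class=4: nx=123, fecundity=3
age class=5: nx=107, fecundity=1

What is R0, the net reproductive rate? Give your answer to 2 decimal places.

8.22

lx = nx/n0 = nx/300: 1, 0.83, 0.66667…, 0.55, 0.41, 0.35667…
lx·mx by age: 0, 0, 3.333333…, 3.3, 1.23, 0.356667…
R0 = Σ lx·mx = 8.22… → 8.22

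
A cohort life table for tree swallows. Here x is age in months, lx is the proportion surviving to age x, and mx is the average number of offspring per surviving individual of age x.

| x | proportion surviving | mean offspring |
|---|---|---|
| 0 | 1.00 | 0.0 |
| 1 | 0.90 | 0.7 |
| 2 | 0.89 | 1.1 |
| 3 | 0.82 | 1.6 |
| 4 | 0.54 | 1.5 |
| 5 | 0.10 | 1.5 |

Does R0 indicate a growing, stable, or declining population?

growing

R0 = Σ lx·mx = 0 + 0.63 + 0.979 + 1.312 + 0.81 + 0.15 = 3.881
R0 > 1, so the population is growing.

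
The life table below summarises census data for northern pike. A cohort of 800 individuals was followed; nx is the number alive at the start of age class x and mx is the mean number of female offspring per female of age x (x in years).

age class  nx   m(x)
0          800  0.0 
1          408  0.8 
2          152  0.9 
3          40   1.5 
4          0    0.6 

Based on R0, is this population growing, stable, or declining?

lx = nx/n0 = nx/800: 1, 0.51, 0.19, 0.05, 0
R0 = Σ lx·mx = 0 + 0.408 + 0.171 + 0.075 + 0 = 0.654
R0 < 1, so the population is declining.

declining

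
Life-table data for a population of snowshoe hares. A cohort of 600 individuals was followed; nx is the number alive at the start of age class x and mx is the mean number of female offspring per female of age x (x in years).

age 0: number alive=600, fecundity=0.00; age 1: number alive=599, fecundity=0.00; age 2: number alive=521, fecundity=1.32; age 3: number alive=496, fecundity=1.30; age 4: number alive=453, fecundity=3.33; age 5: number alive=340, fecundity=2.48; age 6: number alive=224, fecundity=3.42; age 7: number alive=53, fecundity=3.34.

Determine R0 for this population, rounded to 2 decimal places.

lx = nx/n0 = nx/600: 1, 0.99833…, 0.86833…, 0.82667…, 0.755, 0.56667…, 0.37333…, 0.08833…
lx·mx by age: 0, 0, 1.1462…, 1.074667…, 2.51415, 1.405333…, 1.2768…, 0.295033…
R0 = Σ lx·mx = 7.712183… → 7.71

7.71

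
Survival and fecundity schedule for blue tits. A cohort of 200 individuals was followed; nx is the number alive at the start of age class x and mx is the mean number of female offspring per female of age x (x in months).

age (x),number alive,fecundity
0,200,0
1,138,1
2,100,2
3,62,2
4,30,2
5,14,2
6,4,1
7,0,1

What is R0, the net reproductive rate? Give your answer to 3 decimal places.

2.770

lx = nx/n0 = nx/200: 1, 0.69, 0.5, 0.31, 0.15, 0.07, 0.02, 0
lx·mx by age: 0, 0.69, 1, 0.62, 0.3, 0.14, 0.02, 0
R0 = Σ lx·mx = 2.77 → 2.770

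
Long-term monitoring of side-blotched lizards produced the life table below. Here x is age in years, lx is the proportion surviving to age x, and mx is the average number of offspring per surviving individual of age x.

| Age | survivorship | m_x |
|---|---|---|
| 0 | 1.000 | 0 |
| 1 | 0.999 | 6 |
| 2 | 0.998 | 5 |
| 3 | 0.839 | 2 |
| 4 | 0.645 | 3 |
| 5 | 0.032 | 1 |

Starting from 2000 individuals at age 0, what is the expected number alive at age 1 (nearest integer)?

Expected survivors = N0 · l_1 = 2000 × 0.999 = 1998 → 1998

1998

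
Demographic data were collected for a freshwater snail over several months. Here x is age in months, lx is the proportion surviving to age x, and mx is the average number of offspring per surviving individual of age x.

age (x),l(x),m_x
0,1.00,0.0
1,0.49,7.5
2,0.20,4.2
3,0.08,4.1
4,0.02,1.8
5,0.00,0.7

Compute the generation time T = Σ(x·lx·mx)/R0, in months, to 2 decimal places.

lx·mx: 0, 3.675, 0.84, 0.328, 0.036, 0 → R0 = 4.879
x·lx·mx: 0, 3.675, 1.68, 0.984, 0.144, 0 → Σ = 6.483
T = 6.483 / 4.879 = 1.328756… → 1.33

1.33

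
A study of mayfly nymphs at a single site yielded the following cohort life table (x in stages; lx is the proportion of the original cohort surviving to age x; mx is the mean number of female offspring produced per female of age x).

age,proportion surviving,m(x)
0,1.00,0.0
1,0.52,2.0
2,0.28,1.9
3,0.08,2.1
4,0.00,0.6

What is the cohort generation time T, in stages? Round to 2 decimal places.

lx·mx: 0, 1.04, 0.532, 0.168, 0 → R0 = 1.74
x·lx·mx: 0, 1.04, 1.064, 0.504, 0 → Σ = 2.608
T = 2.608 / 1.74 = 1.498851… → 1.50

1.50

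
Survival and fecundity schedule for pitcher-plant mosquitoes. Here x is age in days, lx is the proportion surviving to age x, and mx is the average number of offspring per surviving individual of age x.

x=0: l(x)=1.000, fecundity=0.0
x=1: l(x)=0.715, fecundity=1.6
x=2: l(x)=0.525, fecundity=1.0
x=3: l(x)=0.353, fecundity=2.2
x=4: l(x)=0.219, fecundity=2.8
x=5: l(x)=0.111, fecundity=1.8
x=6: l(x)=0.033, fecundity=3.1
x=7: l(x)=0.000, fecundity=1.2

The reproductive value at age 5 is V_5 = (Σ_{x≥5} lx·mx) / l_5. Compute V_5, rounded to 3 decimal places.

lx·mx for x ≥ 5: 0.1998, 0.1023, 0 → sum = 0.3021
V_5 = 0.3021 / l_5 = 0.3021 / 0.111 = 2.721622… → 2.722

2.722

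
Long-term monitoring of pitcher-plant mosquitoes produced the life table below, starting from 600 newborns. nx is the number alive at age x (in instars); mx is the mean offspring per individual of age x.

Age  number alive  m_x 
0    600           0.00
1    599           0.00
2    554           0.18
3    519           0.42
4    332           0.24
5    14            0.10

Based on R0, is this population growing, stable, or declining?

declining

lx = nx/n0 = nx/600: 1, 0.99833…, 0.92333…, 0.865, 0.55333…, 0.02333…
R0 = Σ lx·mx = 0 + 0 + 0.1662… + 0.3633 + 0.1328… + 0.002333… = 0.664633…
R0 < 1, so the population is declining.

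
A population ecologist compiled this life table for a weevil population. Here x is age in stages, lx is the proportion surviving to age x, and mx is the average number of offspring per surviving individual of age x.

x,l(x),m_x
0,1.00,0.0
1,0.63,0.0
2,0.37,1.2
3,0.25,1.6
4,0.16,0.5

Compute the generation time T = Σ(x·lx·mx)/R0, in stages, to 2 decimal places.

lx·mx: 0, 0, 0.444, 0.4, 0.08 → R0 = 0.924
x·lx·mx: 0, 0, 0.888, 1.2, 0.32 → Σ = 2.408
T = 2.408 / 0.924 = 2.606061… → 2.61

2.61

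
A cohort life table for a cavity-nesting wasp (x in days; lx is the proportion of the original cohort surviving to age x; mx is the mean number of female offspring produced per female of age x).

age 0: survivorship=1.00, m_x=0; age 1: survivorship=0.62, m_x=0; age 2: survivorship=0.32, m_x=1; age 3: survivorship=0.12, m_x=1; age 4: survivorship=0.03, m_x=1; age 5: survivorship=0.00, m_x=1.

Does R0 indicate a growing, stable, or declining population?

R0 = Σ lx·mx = 0 + 0 + 0.32 + 0.12 + 0.03 + 0 = 0.47
R0 < 1, so the population is declining.

declining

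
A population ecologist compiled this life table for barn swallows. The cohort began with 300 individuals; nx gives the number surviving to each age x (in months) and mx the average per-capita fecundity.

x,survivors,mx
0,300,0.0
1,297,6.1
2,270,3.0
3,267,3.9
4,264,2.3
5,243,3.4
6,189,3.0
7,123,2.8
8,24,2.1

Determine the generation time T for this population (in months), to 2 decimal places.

lx = nx/n0 = nx/300: 1, 0.99, 0.9, 0.89, 0.88, 0.81, 0.63, 0.41, 0.08
lx·mx: 0, 6.039, 2.7, 3.471, 2.024, 2.754, 1.89, 1.148, 0.168 → R0 = 20.194
x·lx·mx: 0, 6.039, 5.4, 10.413, 8.096, 13.77, 11.34, 8.036, 1.344 → Σ = 64.438
T = 64.438 / 20.194 = 3.190948… → 3.19

3.19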